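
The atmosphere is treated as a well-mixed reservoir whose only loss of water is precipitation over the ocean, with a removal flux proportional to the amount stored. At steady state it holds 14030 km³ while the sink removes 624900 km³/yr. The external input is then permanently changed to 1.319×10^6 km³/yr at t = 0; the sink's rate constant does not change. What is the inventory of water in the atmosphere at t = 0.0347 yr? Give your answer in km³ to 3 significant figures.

26300 km³

The sink rate constant is k = F₀/M₀ = 624900/14030 = 44.54 yr⁻¹.
Solving dM/dt = F₁ − kM with M(0) = M₀ gives M(t) = F₁/k + (M₀ − F₁/k)·e^(−kt).
F₁/k = 1.319×10^6/44.54 = 29614 km³; kt = 44.54 × 0.0347 = 1.546, e^(−kt) = 0.2132.
M(0.0347) = 29614 + (14030 − 29614) × 0.2132 = 29614 − 3322 = 26291 km³.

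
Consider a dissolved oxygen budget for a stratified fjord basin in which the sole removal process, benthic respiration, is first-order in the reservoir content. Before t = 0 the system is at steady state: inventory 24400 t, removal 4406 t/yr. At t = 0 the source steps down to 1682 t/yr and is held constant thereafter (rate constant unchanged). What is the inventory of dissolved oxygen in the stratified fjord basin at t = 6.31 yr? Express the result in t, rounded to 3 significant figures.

14100 t

τ = M₀/F₀ = 24400/4406 = 5.538 yr; rate constant k = 1/τ.
New steady state M_∞ = F₁/k = F₁·τ = 1682 × 5.538 = 9314.8 t.
M(t) = M_∞ + (M₀ − M_∞)·e^(−t/τ); t/τ = 6.31/5.538 = 1.139, so e^(−t/τ) = 0.3200.
M(t) = 9314.8 + 15090 × 0.3200 = 14142 t.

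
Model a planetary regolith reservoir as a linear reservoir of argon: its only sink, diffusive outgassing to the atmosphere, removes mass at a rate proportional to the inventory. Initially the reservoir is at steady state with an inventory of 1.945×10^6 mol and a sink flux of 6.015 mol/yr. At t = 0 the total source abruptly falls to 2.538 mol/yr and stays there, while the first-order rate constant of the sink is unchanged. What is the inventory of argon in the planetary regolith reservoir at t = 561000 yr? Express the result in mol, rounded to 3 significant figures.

1.02×10^6 mol

τ = M₀/F₀ = 1.945×10^6/6.015 = 323400 yr; rate constant k = 1/τ.
New steady state M_∞ = F₁/k = F₁·τ = 2.538 × 323400 = 820680 mol.
M(t) = M_∞ + (M₀ − M_∞)·e^(−t/τ); t/τ = 561000/323400 = 1.735, so e^(−t/τ) = 0.1764.
M(t) = 820680 + 1.124×10^6 × 0.1764 = 1.0190×10^6 mol.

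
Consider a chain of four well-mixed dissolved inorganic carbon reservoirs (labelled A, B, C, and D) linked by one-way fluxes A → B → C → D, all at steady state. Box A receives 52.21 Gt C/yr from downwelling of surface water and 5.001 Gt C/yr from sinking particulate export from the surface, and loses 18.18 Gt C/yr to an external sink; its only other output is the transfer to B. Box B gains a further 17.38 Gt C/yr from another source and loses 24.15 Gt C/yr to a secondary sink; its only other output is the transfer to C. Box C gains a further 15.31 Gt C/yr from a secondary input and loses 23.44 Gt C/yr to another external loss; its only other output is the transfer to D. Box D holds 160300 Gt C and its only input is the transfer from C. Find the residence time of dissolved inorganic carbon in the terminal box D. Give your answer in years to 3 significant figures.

Box A: F(A→B) = (52.21 + 5.001) − 18.18 = 39.031 Gt C/yr.
Box B: F(B→C) = (39.031 + 17.38) − 24.15 = 32.261 Gt C/yr.
Box C: F(C→D) = (32.261 + 15.31) − 23.44 = 24.131 Gt C/yr.
Box D throughput = its input = 24.131 Gt C/yr; τ = 160300 / 24.131 = 6643 yr.

6640 yr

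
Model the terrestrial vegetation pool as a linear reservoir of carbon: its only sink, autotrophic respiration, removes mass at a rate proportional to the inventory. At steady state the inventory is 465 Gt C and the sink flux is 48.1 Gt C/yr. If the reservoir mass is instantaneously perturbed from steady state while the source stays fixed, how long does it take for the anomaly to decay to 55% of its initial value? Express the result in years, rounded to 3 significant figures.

For a linear reservoir the anomaly decays as exp(−t/τ) with τ = M/F = 465/48.1 = 9.667 yr.
exp(−t/τ) = 0.55 ⇒ t = −τ ln(0.55) = 9.667 × 0.5978 = 5.780 yr.

5.78 yr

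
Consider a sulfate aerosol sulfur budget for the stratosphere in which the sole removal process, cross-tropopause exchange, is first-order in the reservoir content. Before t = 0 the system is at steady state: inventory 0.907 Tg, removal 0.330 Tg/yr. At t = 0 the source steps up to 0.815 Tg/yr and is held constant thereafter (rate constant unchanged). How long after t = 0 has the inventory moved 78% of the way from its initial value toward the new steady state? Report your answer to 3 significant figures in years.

4.16 yr

τ = M₀/F₀ = 0.907/0.330 = 2.748 yr.
The remaining gap fraction is e^(−t/τ); 78% covered ⇒ e^(−t/τ) = 0.220.
t = −τ ln(0.220) = 2.748 × 1.514 = 4.162 yr.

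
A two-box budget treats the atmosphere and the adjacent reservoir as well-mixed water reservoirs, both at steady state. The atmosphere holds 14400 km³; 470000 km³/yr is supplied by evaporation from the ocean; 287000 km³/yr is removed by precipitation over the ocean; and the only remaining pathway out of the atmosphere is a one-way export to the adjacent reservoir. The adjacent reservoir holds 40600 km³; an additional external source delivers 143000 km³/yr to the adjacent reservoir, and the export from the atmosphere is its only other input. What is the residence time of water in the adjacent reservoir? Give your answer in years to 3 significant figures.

0.125 yr

Balance the atmosphere: ΣF_in = 470000 km³/yr.
Export to the adjacent reservoir = ΣF_in − (287000) = 183000 km³/yr.
Total input to the adjacent reservoir = 183000 + 143000 = 326000 km³/yr; at steady state this equals its total output.
τ = M / F = 40600 / 326000 = 0.1245 yr.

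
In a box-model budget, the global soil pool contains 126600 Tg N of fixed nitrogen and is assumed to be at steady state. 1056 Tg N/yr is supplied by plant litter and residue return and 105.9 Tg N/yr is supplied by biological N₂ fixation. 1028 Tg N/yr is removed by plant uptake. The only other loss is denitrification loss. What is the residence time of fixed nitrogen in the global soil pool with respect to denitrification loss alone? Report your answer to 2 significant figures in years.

950 yr

At steady state ΣF_in = ΣF_out.
ΣF_in = 1056 + 105.9 = 1161.9 Tg N/yr.
Denitrification loss flux = ΣF_in − (1028) = 1161.9 − 1028 = 133.9 Tg N/yr.
τ = M / F = 126600 / 133.9 = 945.5 yr.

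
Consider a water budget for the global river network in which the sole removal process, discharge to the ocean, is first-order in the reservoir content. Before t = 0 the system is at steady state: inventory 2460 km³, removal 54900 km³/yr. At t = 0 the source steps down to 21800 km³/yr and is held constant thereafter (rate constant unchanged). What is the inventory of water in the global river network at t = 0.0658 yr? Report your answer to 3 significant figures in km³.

1320 km³

τ = M₀/F₀ = 2460/54900 = 0.04481 yr; rate constant k = 1/τ.
New steady state M_∞ = F₁/k = F₁·τ = 21800 × 0.04481 = 976.83 km³.
M(t) = M_∞ + (M₀ − M_∞)·e^(−t/τ); t/τ = 0.0658/0.04481 = 1.468, so e^(−t/τ) = 0.2303.
M(t) = 976.83 + 1483 × 0.2303 = 1318.4 km³.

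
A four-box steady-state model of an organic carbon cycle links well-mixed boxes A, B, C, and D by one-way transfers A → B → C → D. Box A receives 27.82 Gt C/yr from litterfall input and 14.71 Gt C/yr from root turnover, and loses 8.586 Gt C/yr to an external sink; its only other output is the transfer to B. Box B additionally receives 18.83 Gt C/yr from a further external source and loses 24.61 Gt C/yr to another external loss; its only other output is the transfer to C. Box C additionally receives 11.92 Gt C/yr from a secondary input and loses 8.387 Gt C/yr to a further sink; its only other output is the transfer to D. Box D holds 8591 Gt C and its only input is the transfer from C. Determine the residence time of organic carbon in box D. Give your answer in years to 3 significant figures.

271 yr

Box A: F(A→B) = (27.82 + 14.71) − 8.586 = 33.944 Gt C/yr.
Box B: F(B→C) = (33.944 + 18.83) − 24.61 = 28.164 Gt C/yr.
Box C: F(C→D) = (28.164 + 11.92) − 8.387 = 31.697 Gt C/yr.
Box D throughput = its input = 31.697 Gt C/yr; τ = 8591 / 31.697 = 271.0 yr.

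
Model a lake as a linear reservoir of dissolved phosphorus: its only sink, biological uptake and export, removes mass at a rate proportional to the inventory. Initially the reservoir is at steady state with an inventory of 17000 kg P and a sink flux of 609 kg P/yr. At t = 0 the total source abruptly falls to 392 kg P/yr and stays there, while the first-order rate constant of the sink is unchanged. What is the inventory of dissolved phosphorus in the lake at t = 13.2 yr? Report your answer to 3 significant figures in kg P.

14700 kg P

The sink rate constant is k = F₀/M₀ = 609/17000 = 0.03582 yr⁻¹.
Solving dM/dt = F₁ − kM with M(0) = M₀ gives M(t) = F₁/k + (M₀ − F₁/k)·e^(−kt).
F₁/k = 392/0.03582 = 10943 kg P; kt = 0.03582 × 13.2 = 0.4729, e^(−kt) = 0.6232.
M(13.2) = 10943 + (17000 − 10943) × 0.6232 = 10943 + 3775 = 14718 kg P.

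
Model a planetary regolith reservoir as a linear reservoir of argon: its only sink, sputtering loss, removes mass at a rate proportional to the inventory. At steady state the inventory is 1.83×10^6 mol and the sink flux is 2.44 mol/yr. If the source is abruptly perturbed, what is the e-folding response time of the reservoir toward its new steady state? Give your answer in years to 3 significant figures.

750000 yr

For a linear reservoir the response time equals the residence time τ = M/F.
τ = 1.83×10^6 / 2.44 = 750000 yr.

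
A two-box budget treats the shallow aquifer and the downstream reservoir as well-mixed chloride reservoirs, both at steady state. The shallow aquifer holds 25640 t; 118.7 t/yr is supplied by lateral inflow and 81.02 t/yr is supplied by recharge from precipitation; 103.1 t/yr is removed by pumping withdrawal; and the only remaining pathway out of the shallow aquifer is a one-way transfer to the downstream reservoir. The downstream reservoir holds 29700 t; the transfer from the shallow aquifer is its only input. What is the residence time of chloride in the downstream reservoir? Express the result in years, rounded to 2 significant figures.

Balance the shallow aquifer: ΣF_in = 118.7 + 81.02 = 199.72 t/yr.
Transfer to the downstream reservoir = ΣF_in − (103.1) = 96.620 t/yr.
At steady state the output of the downstream reservoir equals its input, 96.620 t/yr.
τ = M / F = 29700 / 96.620 = 307.4 yr.

310 yr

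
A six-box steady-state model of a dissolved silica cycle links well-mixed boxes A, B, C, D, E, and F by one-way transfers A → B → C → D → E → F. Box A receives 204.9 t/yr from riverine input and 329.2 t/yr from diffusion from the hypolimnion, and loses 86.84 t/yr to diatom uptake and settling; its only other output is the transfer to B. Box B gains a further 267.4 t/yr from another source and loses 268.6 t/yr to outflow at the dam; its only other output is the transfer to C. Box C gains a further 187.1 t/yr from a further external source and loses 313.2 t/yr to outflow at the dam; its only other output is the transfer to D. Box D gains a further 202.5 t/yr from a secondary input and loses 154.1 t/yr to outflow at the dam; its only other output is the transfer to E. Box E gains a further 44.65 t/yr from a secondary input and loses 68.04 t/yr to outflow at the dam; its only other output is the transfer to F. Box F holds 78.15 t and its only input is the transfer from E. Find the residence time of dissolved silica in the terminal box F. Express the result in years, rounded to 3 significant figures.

Box A: F(A→B) = (204.9 + 329.2) − 86.84 = 447.26 t/yr.
Box B: F(B→C) = (447.26 + 267.4) − 268.6 = 446.06 t/yr.
Box C: F(C→D) = (446.06 + 187.1) − 313.2 = 319.96 t/yr.
Box D: F(D→E) = (319.96 + 202.5) − 154.1 = 368.36 t/yr.
Box E: F(E→F) = (368.36 + 44.65) − 68.04 = 344.97 t/yr.
Box F throughput = its input = 344.97 t/yr; τ = 78.15 / 344.97 = 0.2265 yr.

0.227 yr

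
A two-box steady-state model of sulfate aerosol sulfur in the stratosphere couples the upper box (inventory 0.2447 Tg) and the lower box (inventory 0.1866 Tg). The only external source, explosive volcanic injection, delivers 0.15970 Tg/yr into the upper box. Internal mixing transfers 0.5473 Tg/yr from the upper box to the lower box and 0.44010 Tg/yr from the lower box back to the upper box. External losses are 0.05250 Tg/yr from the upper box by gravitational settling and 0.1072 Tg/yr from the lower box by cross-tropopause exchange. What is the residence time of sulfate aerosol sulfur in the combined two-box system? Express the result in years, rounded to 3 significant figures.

Treat the two boxes together as one reservoir: the mixing fluxes between them are internal recycling, so τ = ΣM / Σ(external losses).
M_total = 0.2447 + 0.1866 = 0.43130 Tg.
ΣF_external_out = 0.05250 + 0.1072 = 0.15970 Tg/yr.
τ = M_total / ΣF_ext = 0.43130 / 0.15970 = 2.701 yr.

2.70 yr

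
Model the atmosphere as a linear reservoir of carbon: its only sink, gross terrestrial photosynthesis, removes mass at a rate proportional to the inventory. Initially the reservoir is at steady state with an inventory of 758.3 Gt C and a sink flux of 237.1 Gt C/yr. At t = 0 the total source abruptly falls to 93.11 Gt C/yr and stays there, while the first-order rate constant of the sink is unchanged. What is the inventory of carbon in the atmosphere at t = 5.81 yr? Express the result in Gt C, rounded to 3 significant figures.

τ = M₀/F₀ = 758.3/237.1 = 3.198 yr; rate constant k = 1/τ.
New steady state M_∞ = F₁/k = F₁·τ = 93.11 × 3.198 = 297.79 Gt C.
M(t) = M_∞ + (M₀ − M_∞)·e^(−t/τ); t/τ = 5.81/3.198 = 1.817, so e^(−t/τ) = 0.1626.
M(t) = 297.79 + 460.5 × 0.1626 = 372.65 Gt C.

373 Gt C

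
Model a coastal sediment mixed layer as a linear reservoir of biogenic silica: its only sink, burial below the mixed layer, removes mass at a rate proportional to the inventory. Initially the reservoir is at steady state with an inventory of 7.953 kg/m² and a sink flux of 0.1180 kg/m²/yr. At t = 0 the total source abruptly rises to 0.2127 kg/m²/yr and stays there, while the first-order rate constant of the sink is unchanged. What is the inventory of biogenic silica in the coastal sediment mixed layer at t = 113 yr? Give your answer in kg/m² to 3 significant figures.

Residence time τ = M₀/F₀ = 67.40 yr. The eventual steady state is M_∞ = M₀·(F₁/F₀) = 7.953 × 0.2127/0.1180 = 14.336 kg/m².
The anomaly ΔM(t) = M(t) − M_∞ decays as ΔM₀·e^(−t/τ) with ΔM₀ = 7.953 − 14.336 = −6.383 kg/m².
At t = 113 yr, e^(−t/τ) = e^(−1.677) = 0.1870, so ΔM = −1.194 kg/m² and M = 14.336 − 1.194 = 13.142 kg/m².

13.1 kg/m²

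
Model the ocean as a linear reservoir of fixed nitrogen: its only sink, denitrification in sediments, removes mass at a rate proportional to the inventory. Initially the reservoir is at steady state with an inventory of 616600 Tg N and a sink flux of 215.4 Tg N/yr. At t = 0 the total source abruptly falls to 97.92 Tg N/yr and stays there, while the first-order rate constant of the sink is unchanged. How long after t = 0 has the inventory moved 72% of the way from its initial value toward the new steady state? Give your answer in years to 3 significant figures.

3640 yr

τ = M₀/F₀ = 616600/215.4 = 2863 yr.
The remaining gap fraction is e^(−t/τ); 72% covered ⇒ e^(−t/τ) = 0.280.
t = −τ ln(0.280) = 2863 × 1.273 = 3644 yr.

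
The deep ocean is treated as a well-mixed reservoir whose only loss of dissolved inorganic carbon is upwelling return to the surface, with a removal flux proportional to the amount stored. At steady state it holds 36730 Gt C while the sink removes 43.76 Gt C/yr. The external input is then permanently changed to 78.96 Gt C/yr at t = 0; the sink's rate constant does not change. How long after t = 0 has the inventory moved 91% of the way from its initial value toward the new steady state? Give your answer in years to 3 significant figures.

τ = M₀/F₀ = 36730/43.76 = 839.4 yr.
The remaining gap fraction is e^(−t/τ); 91% covered ⇒ e^(−t/τ) = 0.0900.
t = −τ ln(0.0900) = 839.4 × 2.408 = 2021 yr.

2020 yr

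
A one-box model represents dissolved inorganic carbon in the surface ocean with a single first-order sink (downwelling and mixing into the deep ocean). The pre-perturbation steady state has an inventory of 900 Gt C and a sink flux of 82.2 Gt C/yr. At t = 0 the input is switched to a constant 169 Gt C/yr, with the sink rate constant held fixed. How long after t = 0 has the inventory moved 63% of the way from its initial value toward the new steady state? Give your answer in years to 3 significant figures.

τ = M₀/F₀ = 900/82.2 = 10.95 yr.
The remaining gap fraction is e^(−t/τ); 63% covered ⇒ e^(−t/τ) = 0.370.
t = −τ ln(0.370) = 10.95 × 0.9943 = 10.89 yr.

10.9 yr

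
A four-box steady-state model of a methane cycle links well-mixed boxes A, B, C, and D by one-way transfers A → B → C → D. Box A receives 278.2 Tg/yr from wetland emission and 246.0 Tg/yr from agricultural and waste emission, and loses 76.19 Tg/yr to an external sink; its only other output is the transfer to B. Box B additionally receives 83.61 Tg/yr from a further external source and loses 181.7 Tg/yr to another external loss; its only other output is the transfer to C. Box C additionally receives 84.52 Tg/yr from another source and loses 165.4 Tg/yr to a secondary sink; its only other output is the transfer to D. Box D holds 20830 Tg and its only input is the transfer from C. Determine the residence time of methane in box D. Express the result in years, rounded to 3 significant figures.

77.4 yr

Box A: F(A→B) = (278.2 + 246.0) − 76.19 = 448.01 Tg/yr.
Box B: F(B→C) = (448.01 + 83.61) − 181.7 = 349.92 Tg/yr.
Box C: F(C→D) = (349.92 + 84.52) − 165.4 = 269.04 Tg/yr.
Box D throughput = its input = 269.04 Tg/yr; τ = 20830 / 269.04 = 77.42 yr.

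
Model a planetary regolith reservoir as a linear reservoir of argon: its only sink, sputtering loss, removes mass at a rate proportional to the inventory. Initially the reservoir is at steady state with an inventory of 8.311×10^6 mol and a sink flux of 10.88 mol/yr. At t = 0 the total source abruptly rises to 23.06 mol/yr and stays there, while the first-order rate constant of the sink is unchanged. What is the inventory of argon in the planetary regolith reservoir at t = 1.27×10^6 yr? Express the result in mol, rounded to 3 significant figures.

The sink rate constant is k = F₀/M₀ = 10.88/8.311×10^6 = 1.309×10^-6 yr⁻¹.
Solving dM/dt = F₁ − kM with M(0) = M₀ gives M(t) = F₁/k + (M₀ − F₁/k)·e^(−kt).
F₁/k = 23.06/1.309×10^-6 = 1.7615×10^7 mol; kt = 1.309×10^-6 × 1.27×10^6 = 1.663, e^(−kt) = 0.1897.
M(1.27×10^6) = 1.7615×10^7 + (8.311×10^6 − 1.7615×10^7) × 0.1897 = 1.7615×10^7 − 1.765×10^6 = 1.5851×10^7 mol.

1.59×10^7 mol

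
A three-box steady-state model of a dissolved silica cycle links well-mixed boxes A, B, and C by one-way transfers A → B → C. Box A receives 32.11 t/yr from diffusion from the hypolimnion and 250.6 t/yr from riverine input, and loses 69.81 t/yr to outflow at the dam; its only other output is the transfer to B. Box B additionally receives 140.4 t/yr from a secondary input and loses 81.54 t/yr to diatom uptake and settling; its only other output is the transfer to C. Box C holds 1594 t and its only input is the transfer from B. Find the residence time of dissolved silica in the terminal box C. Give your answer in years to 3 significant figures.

Box A: F(A→B) = (32.11 + 250.6) − 69.81 = 212.90 t/yr.
Box B: F(B→C) = (212.90 + 140.4) − 81.54 = 271.76 t/yr.
Box C throughput = its input = 271.76 t/yr; τ = 1594 / 271.76 = 5.865 yr.

5.87 yr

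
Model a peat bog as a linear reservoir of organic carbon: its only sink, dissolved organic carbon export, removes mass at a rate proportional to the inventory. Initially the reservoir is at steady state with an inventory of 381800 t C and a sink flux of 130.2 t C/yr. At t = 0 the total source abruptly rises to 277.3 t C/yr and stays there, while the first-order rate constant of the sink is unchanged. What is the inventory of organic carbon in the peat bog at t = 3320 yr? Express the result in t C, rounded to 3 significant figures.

The sink rate constant is k = F₀/M₀ = 130.2/381800 = 0.0003410 yr⁻¹.
Solving dM/dt = F₁ − kM with M(0) = M₀ gives M(t) = F₁/k + (M₀ − F₁/k)·e^(−kt).
F₁/k = 277.3/0.0003410 = 813160 t C; kt = 0.0003410 × 3320 = 1.132, e^(−kt) = 0.3223.
M(3320) = 813160 + (381800 − 813160) × 0.3223 = 813160 − 139000 = 674120 t C.

674000 t C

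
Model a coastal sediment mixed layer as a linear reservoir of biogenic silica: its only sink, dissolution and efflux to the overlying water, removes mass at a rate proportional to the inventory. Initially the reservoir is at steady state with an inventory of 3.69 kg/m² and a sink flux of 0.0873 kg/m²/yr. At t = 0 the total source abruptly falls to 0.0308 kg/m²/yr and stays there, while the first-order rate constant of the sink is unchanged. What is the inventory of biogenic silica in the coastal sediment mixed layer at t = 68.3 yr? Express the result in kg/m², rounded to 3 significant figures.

τ = M₀/F₀ = 3.69/0.0873 = 42.27 yr; rate constant k = 1/τ.
New steady state M_∞ = F₁/k = F₁·τ = 0.0308 × 42.27 = 1.3019 kg/m².
M(t) = M_∞ + (M₀ − M_∞)·e^(−t/τ); t/τ = 68.3/42.27 = 1.616, so e^(−t/τ) = 0.1987.
M(t) = 1.3019 + 2.388 × 0.1987 = 1.7764 kg/m².

1.78 kg/m²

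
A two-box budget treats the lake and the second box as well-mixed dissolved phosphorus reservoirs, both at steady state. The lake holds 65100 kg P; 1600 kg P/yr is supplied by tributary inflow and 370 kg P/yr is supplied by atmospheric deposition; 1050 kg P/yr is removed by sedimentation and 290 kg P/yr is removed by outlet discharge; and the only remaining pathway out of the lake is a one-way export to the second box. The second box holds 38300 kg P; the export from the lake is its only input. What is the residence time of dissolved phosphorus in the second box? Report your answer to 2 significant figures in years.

61 yr

Balance the lake: ΣF_in = 1600 + 370 = 1970.0 kg P/yr.
Export to the second box = ΣF_in − (1050 + 290) = 630.00 kg P/yr.
At steady state the output of the second box equals its input, 630.00 kg P/yr.
τ = M / F = 38300 / 630.00 = 60.79 yr.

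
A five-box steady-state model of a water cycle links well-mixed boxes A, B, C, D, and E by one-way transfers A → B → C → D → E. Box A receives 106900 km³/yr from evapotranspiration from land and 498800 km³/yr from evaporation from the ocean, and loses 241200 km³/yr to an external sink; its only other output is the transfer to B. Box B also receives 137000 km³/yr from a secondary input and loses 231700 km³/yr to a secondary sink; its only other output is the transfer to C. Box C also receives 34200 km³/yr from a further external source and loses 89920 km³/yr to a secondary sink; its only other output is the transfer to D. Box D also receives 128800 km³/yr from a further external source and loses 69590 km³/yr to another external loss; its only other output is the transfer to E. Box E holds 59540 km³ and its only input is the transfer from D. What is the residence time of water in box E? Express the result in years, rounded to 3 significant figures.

0.218 yr

Box A: F(A→B) = (106900 + 498800) − 241200 = 364500 km³/yr.
Box B: F(B→C) = (364500 + 137000) − 231700 = 269800 km³/yr.
Box C: F(C→D) = (269800 + 34200) − 89920 = 214080 km³/yr.
Box D: F(D→E) = (214080 + 128800) − 69590 = 273290 km³/yr.
Box E throughput = its input = 273290 km³/yr; τ = 59540 / 273290 = 0.2179 yr.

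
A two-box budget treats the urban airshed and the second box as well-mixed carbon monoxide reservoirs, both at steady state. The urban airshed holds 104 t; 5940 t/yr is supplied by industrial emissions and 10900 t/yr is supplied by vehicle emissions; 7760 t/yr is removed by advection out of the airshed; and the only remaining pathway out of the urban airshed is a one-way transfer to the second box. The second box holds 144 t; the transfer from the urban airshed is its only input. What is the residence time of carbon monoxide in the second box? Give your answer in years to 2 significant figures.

Balance the urban airshed: ΣF_in = 5940 + 10900 = 16840 t/yr.
Transfer to the second box = ΣF_in − (7760) = 9080.0 t/yr.
At steady state the output of the second box equals its input, 9080.0 t/yr.
τ = M / F = 144 / 9080.0 = 0.01586 yr.

0.016 yr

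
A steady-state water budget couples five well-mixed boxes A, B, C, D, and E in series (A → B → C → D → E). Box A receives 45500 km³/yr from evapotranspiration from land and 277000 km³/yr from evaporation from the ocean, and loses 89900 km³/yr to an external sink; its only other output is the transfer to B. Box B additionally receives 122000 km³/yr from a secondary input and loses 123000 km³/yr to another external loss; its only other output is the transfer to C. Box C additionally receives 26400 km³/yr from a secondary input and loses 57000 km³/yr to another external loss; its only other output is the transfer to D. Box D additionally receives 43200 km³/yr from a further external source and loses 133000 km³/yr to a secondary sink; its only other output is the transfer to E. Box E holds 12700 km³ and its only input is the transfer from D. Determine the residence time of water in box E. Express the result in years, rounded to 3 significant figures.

Box A: F(A→B) = (45500 + 277000) − 89900 = 232600 km³/yr.
Box B: F(B→C) = (232600 + 122000) − 123000 = 231600 km³/yr.
Box C: F(C→D) = (231600 + 26400) − 57000 = 201000 km³/yr.
Box D: F(D→E) = (201000 + 43200) − 133000 = 111200 km³/yr.
Box E throughput = its input = 111200 km³/yr; τ = 12700 / 111200 = 0.1142 yr.

0.114 yr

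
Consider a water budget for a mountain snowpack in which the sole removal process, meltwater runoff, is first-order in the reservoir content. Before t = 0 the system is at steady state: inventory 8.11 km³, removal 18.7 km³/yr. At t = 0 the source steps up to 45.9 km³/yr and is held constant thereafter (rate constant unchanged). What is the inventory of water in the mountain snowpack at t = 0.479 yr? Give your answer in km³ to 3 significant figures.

Residence time τ = M₀/F₀ = 0.4337 yr. The eventual steady state is M_∞ = M₀·(F₁/F₀) = 8.11 × 45.9/18.7 = 19.906 km³.
The anomaly ΔM(t) = M(t) − M_∞ decays as ΔM₀·e^(−t/τ) with ΔM₀ = 8.11 − 19.906 = −11.80 km³.
At t = 0.479 yr, e^(−t/τ) = e^(−1.104) = 0.3314, so ΔM = −3.909 km³ and M = 19.906 − 3.909 = 15.997 km³.

16.0 km³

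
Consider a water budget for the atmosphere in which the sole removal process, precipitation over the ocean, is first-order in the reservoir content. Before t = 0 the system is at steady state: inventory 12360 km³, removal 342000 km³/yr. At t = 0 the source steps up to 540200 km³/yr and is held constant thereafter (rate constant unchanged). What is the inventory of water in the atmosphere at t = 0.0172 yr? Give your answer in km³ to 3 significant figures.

15100 km³

The sink rate constant is k = F₀/M₀ = 342000/12360 = 27.67 yr⁻¹.
Solving dM/dt = F₁ − kM with M(0) = M₀ gives M(t) = F₁/k + (M₀ − F₁/k)·e^(−kt).
F₁/k = 540200/27.67 = 19523 km³; kt = 27.67 × 0.0172 = 0.4759, e^(−kt) = 0.6213.
M(0.0172) = 19523 + (12360 − 19523) × 0.6213 = 19523 − 4450 = 15073 km³.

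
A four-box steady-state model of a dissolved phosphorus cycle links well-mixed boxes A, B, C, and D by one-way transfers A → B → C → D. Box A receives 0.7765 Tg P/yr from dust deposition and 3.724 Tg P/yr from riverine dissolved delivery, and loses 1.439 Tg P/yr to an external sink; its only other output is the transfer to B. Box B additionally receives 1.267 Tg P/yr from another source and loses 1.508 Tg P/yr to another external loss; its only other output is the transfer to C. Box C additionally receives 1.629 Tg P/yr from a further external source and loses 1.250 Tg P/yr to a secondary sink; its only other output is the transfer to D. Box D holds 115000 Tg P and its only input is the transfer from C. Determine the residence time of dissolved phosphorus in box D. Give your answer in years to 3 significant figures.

Box A: F(A→B) = (0.7765 + 3.724) − 1.439 = 3.0615 Tg P/yr.
Box B: F(B→C) = (3.0615 + 1.267) − 1.508 = 2.8205 Tg P/yr.
Box C: F(C→D) = (2.8205 + 1.629) − 1.250 = 3.1995 Tg P/yr.
Box D throughput = its input = 3.1995 Tg P/yr; τ = 115000 / 3.1995 = 35940 yr.

35900 yr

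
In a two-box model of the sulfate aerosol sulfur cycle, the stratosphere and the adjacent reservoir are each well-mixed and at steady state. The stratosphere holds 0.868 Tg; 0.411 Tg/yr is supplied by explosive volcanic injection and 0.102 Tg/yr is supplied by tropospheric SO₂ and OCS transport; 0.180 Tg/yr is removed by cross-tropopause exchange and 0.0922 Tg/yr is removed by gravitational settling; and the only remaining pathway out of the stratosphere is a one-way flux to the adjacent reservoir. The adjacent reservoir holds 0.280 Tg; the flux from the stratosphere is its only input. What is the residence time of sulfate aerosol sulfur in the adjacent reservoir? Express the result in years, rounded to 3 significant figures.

1.16 yr

Balance the stratosphere: ΣF_in = 0.411 + 0.102 = 0.51300 Tg/yr.
Flux to the adjacent reservoir = ΣF_in − (0.180 + 0.0922) = 0.24080 Tg/yr.
At steady state the output of the adjacent reservoir equals its input, 0.24080 Tg/yr.
τ = M / F = 0.280 / 0.24080 = 1.163 yr.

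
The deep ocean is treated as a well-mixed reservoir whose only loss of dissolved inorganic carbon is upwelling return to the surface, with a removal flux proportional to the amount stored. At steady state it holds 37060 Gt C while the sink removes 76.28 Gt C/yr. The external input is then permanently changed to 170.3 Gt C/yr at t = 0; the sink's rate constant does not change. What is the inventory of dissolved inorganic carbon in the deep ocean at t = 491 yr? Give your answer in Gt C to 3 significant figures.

66100 Gt C

τ = M₀/F₀ = 37060/76.28 = 485.8 yr; rate constant k = 1/τ.
New steady state M_∞ = F₁/k = F₁·τ = 170.3 × 485.8 = 82739 Gt C.
M(t) = M_∞ + (M₀ − M_∞)·e^(−t/τ); t/τ = 491/485.8 = 1.011, so e^(−t/τ) = 0.3640.
M(t) = 82739 − 45680 × 0.3640 = 66112 Gt C.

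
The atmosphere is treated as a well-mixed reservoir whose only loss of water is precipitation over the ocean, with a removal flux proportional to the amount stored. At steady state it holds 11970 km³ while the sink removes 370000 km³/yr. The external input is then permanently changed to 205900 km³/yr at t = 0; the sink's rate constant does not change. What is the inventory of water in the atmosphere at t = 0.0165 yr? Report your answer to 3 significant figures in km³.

9850 km³

Residence time τ = M₀/F₀ = 0.03235 yr. The eventual steady state is M_∞ = M₀·(F₁/F₀) = 11970 × 205900/370000 = 6661.1 km³.
The anomaly ΔM(t) = M(t) − M_∞ decays as ΔM₀·e^(−t/τ) with ΔM₀ = 11970 − 6661.1 = 5309 km³.
At t = 0.0165 yr, e^(−t/τ) = e^(−0.5100) = 0.6005, so ΔM = 3188 km³ and M = 6661.1 + 3188 = 9849.0 km³.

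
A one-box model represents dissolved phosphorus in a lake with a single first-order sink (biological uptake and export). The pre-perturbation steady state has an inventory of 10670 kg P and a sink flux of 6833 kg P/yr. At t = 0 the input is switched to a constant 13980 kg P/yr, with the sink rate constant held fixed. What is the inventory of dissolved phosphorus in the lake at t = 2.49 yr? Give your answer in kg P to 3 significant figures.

Residence time τ = M₀/F₀ = 1.562 yr. The eventual steady state is M_∞ = M₀·(F₁/F₀) = 10670 × 13980/6833 = 21830 kg P.
The anomaly ΔM(t) = M(t) − M_∞ decays as ΔM₀·e^(−t/τ) with ΔM₀ = 10670 − 21830 = −11160 kg P.
At t = 2.49 yr, e^(−t/τ) = e^(−1.595) = 0.2030, so ΔM = −2265 kg P and M = 21830 − 2265 = 19565 kg P.

19600 kg P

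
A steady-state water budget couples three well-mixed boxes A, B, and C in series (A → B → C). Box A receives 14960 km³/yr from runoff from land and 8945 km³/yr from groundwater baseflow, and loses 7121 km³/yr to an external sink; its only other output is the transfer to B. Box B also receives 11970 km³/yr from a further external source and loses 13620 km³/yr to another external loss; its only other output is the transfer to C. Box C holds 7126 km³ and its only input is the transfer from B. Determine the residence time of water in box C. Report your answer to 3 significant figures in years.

Box A: F(A→B) = (14960 + 8945) − 7121 = 16784 km³/yr.
Box B: F(B→C) = (16784 + 11970) − 13620 = 15134 km³/yr.
Box C throughput = its input = 15134 km³/yr; τ = 7126 / 15134 = 0.4709 yr.

0.471 yr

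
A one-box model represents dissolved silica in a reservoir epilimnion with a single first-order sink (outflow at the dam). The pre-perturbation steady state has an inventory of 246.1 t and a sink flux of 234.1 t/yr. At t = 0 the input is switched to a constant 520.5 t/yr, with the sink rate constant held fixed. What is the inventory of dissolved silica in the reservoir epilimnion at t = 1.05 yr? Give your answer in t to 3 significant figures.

The sink rate constant is k = F₀/M₀ = 234.1/246.1 = 0.9512 yr⁻¹.
Solving dM/dt = F₁ − kM with M(0) = M₀ gives M(t) = F₁/k + (M₀ − F₁/k)·e^(−kt).
F₁/k = 520.5/0.9512 = 547.18 t; kt = 0.9512 × 1.05 = 0.9988, e^(−kt) = 0.3683.
M(1.05) = 547.18 + (246.1 − 547.18) × 0.3683 = 547.18 − 110.9 = 436.29 t.

436 t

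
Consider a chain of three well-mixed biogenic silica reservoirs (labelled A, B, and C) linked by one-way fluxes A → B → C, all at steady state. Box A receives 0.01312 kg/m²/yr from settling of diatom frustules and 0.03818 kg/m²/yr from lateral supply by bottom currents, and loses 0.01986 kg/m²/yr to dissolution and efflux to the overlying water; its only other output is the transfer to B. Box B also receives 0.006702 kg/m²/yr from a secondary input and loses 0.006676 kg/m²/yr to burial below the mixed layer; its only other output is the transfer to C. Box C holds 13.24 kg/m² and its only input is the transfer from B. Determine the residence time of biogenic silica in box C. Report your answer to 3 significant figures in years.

421 yr

Box A: F(A→B) = (0.01312 + 0.03818) − 0.01986 = 0.031440 kg/m²/yr.
Box B: F(B→C) = (0.031440 + 0.006702) − 0.006676 = 0.031466 kg/m²/yr.
Box C throughput = its input = 0.031466 kg/m²/yr; τ = 13.24 / 0.031466 = 420.8 yr.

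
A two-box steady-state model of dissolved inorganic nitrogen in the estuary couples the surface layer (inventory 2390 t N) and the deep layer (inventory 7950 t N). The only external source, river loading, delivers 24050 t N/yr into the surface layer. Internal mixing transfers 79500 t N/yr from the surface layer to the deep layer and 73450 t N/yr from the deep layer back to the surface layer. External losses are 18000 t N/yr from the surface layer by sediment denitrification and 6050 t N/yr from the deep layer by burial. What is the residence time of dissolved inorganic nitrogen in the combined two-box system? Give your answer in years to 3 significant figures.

0.430 yr

Treat the two boxes together as one reservoir: the mixing fluxes between them are internal recycling, so τ = ΣM / Σ(external losses).
M_total = 2390 + 7950 = 10340 t N.
ΣF_external_out = 18000 + 6050 = 24050 t N/yr.
τ = M_total / ΣF_ext = 10340 / 24050 = 0.4299 yr.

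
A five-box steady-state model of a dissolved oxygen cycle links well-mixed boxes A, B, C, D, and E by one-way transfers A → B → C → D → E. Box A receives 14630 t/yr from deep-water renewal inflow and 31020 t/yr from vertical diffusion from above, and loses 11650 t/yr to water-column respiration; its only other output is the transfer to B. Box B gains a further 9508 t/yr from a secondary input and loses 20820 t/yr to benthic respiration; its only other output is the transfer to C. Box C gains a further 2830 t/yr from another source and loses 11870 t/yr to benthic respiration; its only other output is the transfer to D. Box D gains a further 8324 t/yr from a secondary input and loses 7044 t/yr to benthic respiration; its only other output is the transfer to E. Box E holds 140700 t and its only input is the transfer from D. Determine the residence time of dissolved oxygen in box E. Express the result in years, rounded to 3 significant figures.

9.43 yr

Box A: F(A→B) = (14630 + 31020) − 11650 = 34000 t/yr.
Box B: F(B→C) = (34000 + 9508) − 20820 = 22688 t/yr.
Box C: F(C→D) = (22688 + 2830) − 11870 = 13648 t/yr.
Box D: F(D→E) = (13648 + 8324) − 7044 = 14928 t/yr.
Box E throughput = its input = 14928 t/yr; τ = 140700 / 14928 = 9.425 yr.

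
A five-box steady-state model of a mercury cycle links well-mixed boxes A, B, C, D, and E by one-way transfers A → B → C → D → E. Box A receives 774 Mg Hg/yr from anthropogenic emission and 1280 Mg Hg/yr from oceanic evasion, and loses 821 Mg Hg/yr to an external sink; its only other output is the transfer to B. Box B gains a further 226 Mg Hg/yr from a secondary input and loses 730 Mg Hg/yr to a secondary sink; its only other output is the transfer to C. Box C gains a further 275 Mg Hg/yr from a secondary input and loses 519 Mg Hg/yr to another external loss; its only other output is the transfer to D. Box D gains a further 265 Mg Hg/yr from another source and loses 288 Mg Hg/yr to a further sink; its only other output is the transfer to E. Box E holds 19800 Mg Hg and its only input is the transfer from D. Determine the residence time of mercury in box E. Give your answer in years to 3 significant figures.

Box A: F(A→B) = (774 + 1280) − 821 = 1233.0 Mg Hg/yr.
Box B: F(B→C) = (1233.0 + 226) − 730 = 729.00 Mg Hg/yr.
Box C: F(C→D) = (729.00 + 275) − 519 = 485.00 Mg Hg/yr.
Box D: F(D→E) = (485.00 + 265) − 288 = 462.00 Mg Hg/yr.
Box E throughput = its input = 462.00 Mg Hg/yr; τ = 19800 / 462.00 = 42.86 yr.

42.9 yr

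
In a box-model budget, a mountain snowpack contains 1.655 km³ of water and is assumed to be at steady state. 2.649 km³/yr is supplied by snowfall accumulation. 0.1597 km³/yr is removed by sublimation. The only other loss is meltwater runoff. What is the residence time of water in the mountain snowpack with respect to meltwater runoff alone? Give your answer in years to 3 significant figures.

0.665 yr

At steady state ΣF_in = ΣF_out.
ΣF_in = 2.6490 km³/yr.
Meltwater runoff flux = ΣF_in − (0.1597) = 2.6490 − 0.1597 = 2.489 km³/yr.
τ = M / F = 1.655 / 2.489 = 0.6648 yr.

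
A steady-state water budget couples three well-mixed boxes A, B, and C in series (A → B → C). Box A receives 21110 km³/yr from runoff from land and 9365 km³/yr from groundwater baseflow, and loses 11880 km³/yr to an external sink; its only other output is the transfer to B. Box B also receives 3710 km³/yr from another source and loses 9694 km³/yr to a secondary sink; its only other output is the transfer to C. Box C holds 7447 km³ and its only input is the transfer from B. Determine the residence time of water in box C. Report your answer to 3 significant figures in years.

Box A: F(A→B) = (21110 + 9365) − 11880 = 18595 km³/yr.
Box B: F(B→C) = (18595 + 3710) − 9694 = 12611 km³/yr.
Box C throughput = its input = 12611 km³/yr; τ = 7447 / 12611 = 0.5905 yr.

0.591 yr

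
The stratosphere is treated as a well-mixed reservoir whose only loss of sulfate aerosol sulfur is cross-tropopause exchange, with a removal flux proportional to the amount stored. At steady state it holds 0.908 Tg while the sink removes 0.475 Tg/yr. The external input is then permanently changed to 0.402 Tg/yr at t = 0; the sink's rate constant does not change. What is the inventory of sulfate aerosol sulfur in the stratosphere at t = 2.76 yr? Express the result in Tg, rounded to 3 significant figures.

τ = M₀/F₀ = 0.908/0.475 = 1.912 yr; rate constant k = 1/τ.
New steady state M_∞ = F₁/k = F₁·τ = 0.402 × 1.912 = 0.76845 Tg.
M(t) = M_∞ + (M₀ − M_∞)·e^(−t/τ); t/τ = 2.76/1.912 = 1.444, so e^(−t/τ) = 0.2360.
M(t) = 0.76845 + 0.1395 × 0.2360 = 0.80139 Tg.

0.801 Tg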